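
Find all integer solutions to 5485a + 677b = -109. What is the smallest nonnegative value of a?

gcd(5485, 677) = 1  (5485 = 8*677 + 69, 677 = 9*69 + 56, 69 = 1*56 + 13, 56 = 4*13 + 4, 13 = 3*4 + 1, 4 = 4*1).
1 divides -109, so solutions exist.
Back-substituting, 5485*(157) + 677*(-1272) = 1.
Scale by -109/1 = -109: (a₀, b₀) = (-17113, 138648).
General solution: a = -17113 + 677t, b = 138648 - 5485t for integer t.
a ≥ 0: smallest is -17113 mod 677 = 489 (at t = 26), with b = -3962.

489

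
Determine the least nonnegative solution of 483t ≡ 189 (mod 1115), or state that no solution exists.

gcd(1115, 483):
  1115 = 2×483 + 149
  483 = 3×149 + 36
  149 = 4×36 + 5
  36 = 7×5 + 1
  5 = 5×1
so gcd(1115, 483) = 1.
1 divides 189, so solutions exist.
Back-substitute for Bézout coefficients:
  1 = 36 - 7×5
  ... = 483×(217) + 1115×(-94)
So 483×(217) ≡ 1 (mod 1115); multiply by 189: t ≡ 41013 (mod 1115).
Smallest nonnegative: t = 41013 mod 1115 = 873.

873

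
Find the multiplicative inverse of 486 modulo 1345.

gcd(1345, 486) = 1.
By Bézout, 486*(-119) + 1345*(43) = 1.
So 486*-119 ≡ 1 (mod 1345), and -119 mod 1345 = 1226.

1226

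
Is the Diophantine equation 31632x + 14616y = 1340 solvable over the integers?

gcd(31632, 14616) = 24.
24 does not divide 1340 (remainder 20), so no integer solutions.

no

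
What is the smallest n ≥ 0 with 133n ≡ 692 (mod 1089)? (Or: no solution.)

824

gcd(1089, 133) = 1.
1 divides 692, so solutions exist.
By Bézout, 133*(-131) + 1089*(16) = 1.
So 133*(-131) ≡ 1 (mod 1089); multiply by 692: n ≡ -90652 (mod 1089).
Smallest nonnegative: n = -90652 mod 1089 = 824.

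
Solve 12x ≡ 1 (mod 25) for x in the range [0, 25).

23

gcd(25, 12):
  25 = 2·12 + 1
  12 = 12·1
so gcd(25, 12) = 1.
Back-substitute for Bézout coefficients:
  1 = 25 - 2·12
  ... = 12·(-2) + 25·(1)
So 12·-2 ≡ 1 (mod 25), and -2 mod 25 = 23.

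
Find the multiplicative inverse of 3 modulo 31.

gcd(31, 3) = 1.
By Bézout, 3×(-10) + 31×(1) = 1.
So 3×-10 ≡ 1 (mod 31), and -10 mod 31 = 21.

21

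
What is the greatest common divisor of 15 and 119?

1

gcd(119, 15):
  119 = 7×15 + 14
  15 = 1×14 + 1
  14 = 14×1
so gcd(119, 15) = 1.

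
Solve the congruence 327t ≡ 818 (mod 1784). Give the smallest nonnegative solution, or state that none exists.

1110

gcd(1784, 327):
  1784 = 5×327 + 149
  327 = 2×149 + 29
  149 = 5×29 + 4
  29 = 7×4 + 1
  4 = 4×1
so gcd(1784, 327) = 1.
1 divides 818, so solutions exist.
Back-substitute for Bézout coefficients:
  1 = 29 - 7×4
  ... = 327×(431) + 1784×(-79)
So 327×(431) ≡ 1 (mod 1784); multiply by 818: t ≡ 352558 (mod 1784).
Smallest nonnegative: t = 352558 mod 1784 = 1110.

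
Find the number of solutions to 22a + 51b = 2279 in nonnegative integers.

2

gcd(51, 22):
  51 = 2·22 + 7
  22 = 3·7 + 1
  7 = 7·1
so gcd(51, 22) = 1.
Back-substitute for Bézout coefficients:
  1 = 22 - 3·7
  ... = 22·(7) + 51·(-3)
Scale by 2279: one solution is (15953, -6837). Reduce a mod 51: (41, 27).
General: a = 41 + 51t, b = 27 - 22t.
a ≥ 0 ⇒ t ≥ 0; b ≥ 0 ⇒ t ≤ 1. So t ∈ [0, 1]: 2 solutions.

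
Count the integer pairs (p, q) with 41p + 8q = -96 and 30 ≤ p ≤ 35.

gcd(41, 8) = 1.
By Bézout, 41·(1) + 8·(-5) = 1.
Particular solution: (0, -12).
General solution: p = 0 + 8t, q = -12 - 41t for integer t.
30 ≤ 0 + 8t ≤ 35 gives t ∈ [4, 4], which is 1 value.

1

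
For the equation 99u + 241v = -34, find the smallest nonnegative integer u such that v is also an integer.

gcd(241, 99) = 1  (241 = 2·99 + 43, 99 = 2·43 + 13, 43 = 3·13 + 4, 13 = 3·4 + 1, 4 = 4·1).
1 divides -34, so solutions exist.
Back-substituting, 99·(56) + 241·(-23) = 1.
Scale by -34/1 = -34: (u₀, v₀) = (-1904, 782).
General solution: u = -1904 + 241t, v = 782 - 99t for integer t.
u ≥ 0: smallest is -1904 mod 241 = 24 (at t = 8), with v = -10.

24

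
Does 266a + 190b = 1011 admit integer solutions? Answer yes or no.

no

gcd(266, 190) = 38  (266 = 1×190 + 76, 190 = 2×76 + 38, 76 = 2×38).
38 does not divide 1011 (remainder 23), so no integer solutions.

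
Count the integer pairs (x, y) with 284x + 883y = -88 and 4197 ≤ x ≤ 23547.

gcd(883, 284):
  883 = 3*284 + 31
  284 = 9*31 + 5
  31 = 6*5 + 1
  5 = 5*1
so gcd(883, 284) = 1.
Back-substitute for Bézout coefficients:
  1 = 31 - 6*5
  ... = 284*(-171) + 883*(55)
Scale by -88: particular solution (15048, -4840); reduce x mod 883: (37, -12).
General solution: x = 37 + 883t, y = -12 - 284t for integer t.
4197 ≤ 37 + 883t ≤ 23547 gives t ∈ [5, 26], which is 22 values.

22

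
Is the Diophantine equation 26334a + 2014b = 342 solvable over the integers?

yes

gcd(26334, 2014) = 38.
38 divides 342, so integer solutions exist.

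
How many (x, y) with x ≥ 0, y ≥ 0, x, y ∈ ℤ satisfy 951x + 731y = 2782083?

4

gcd(951, 731) = 1  (951 = 1×731 + 220, 731 = 3×220 + 71, 220 = 3×71 + 7, 71 = 10×7 + 1, 7 = 7×1).
Back-substituting, 951×(-103) + 731×(134) = 1.
Scale by 2782083: one solution is (-286554549, 372799122). Reduce x mod 731: (375, 3318).
General: x = 375 + 731t, y = 3318 - 951t.
x ≥ 0 ⇒ t ≥ 0; y ≥ 0 ⇒ t ≤ 3. So t ∈ [0, 3]: 4 solutions.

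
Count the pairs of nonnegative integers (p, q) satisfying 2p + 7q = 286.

21

gcd(7, 2) = 1  (7 = 3×2 + 1, 2 = 2×1).
Back-substituting, 2×(-3) + 7×(1) = 1.
Scale by 286: one solution is (-858, 286). Reduce p mod 7: (3, 40).
General: p = 3 + 7t, q = 40 - 2t.
p ≥ 0 ⇒ t ≥ 0; q ≥ 0 ⇒ t ≤ 20. So t ∈ [0, 20]: 21 solutions.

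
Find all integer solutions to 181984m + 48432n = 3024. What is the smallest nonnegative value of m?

474

gcd(181984, 48432) = 16  (181984 = 3×48432 + 36688, 48432 = 1×36688 + 11744, 36688 = 3×11744 + 1456, 11744 = 8×1456 + 96, 1456 = 15×96 + 16, 96 = 6×16).
16 divides 3024, so solutions exist.
Back-substituting, 181984×(499) + 48432×(-1875) = 16.
Scale by 3024/16 = 189: (m₀, n₀) = (94311, -354375).
General solution: m = 94311 + 3027t, n = -354375 - 11374t for integer t.
m ≥ 0: smallest is 94311 mod 3027 = 474 (at t = -31), with n = -1781.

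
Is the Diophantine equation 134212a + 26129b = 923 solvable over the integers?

gcd(134212, 26129) = 29  (134212 = 5×26129 + 3567, 26129 = 7×3567 + 1160, 3567 = 3×1160 + 87, 1160 = 13×87 + 29, 87 = 3×29).
29 does not divide 923 (remainder 24), so no integer solutions.

no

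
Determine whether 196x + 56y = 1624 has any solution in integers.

gcd(196, 56) = 28  (196 = 3*56 + 28, 56 = 2*28).
28 divides 1624, so integer solutions exist.

yes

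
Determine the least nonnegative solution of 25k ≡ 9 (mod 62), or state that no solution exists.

45

gcd(62, 25) = 1.
1 divides 9, so solutions exist.
By Bézout, 25×(5) + 62×(-2) = 1.
So 25×(5) ≡ 1 (mod 62); multiply by 9: k ≡ 45 (mod 62).
Smallest nonnegative: k = 45 mod 62 = 45.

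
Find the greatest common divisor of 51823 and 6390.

gcd(51823, 6390) = 1  (51823 = 8*6390 + 703, 6390 = 9*703 + 63, 703 = 11*63 + 10, 63 = 6*10 + 3, 10 = 3*3 + 1, 3 = 3*1).

1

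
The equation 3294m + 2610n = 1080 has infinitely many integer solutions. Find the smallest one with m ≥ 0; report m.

gcd(3294, 2610) = 18  (3294 = 1·2610 + 684, 2610 = 3·684 + 558, 684 = 1·558 + 126, 558 = 4·126 + 54, 126 = 2·54 + 18, 54 = 3·18).
18 divides 1080, so solutions exist.
Back-substituting, 3294·(42) + 2610·(-53) = 18.
Scale by 1080/18 = 60: (m₀, n₀) = (2520, -3180).
General solution: m = 2520 + 145t, n = -3180 - 183t for integer t.
m ≥ 0: smallest is 2520 mod 145 = 55 (at t = -17), with n = -69.

55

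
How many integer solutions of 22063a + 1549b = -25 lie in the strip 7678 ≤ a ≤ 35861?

gcd(22063, 1549) = 1  (22063 = 14*1549 + 377, 1549 = 4*377 + 41, 377 = 9*41 + 8, 41 = 5*8 + 1, 8 = 8*1).
Back-substituting, 22063*(-189) + 1549*(2692) = 1.
Scale by -25: particular solution (4725, -67300); reduce a mod 1549: (78, -1111).
General solution: a = 78 + 1549t, b = -1111 - 22063t for integer t.
7678 ≤ 78 + 1549t ≤ 35861 gives t ∈ [5, 23], which is 19 values.

19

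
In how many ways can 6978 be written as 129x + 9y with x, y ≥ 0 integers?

18

gcd(129, 9):
  129 = 14*9 + 3
  9 = 3*3
so gcd(129, 9) = 3.
Back-substitute for Bézout coefficients:
  3 = 129 - 14*9
  ... = 129*(1) + 9*(-14)
Scale by 2326: one solution is (2326, -32564). Reduce x mod 3: (1, 761).
General: x = 1 + 3t, y = 761 - 43t.
x ≥ 0 ⇒ t ≥ 0; y ≥ 0 ⇒ t ≤ 17. So t ∈ [0, 17]: 18 solutions.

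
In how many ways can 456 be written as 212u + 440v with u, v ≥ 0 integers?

gcd(440, 212) = 4.
By Bézout, 212·(27) + 440·(-13) = 4.
One solution: (108, -51).
General: u = 108 + 110t, v = -51 - 53t.
u ≥ 0 ⇒ t ≥ 0; v ≥ 0 ⇒ t ≤ -1. So t ∈ [0, -1]: 0 solutions.

0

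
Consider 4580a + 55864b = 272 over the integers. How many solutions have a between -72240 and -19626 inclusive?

gcd(55864, 4580) = 4  (55864 = 12·4580 + 904, 4580 = 5·904 + 60, 904 = 15·60 + 4, 60 = 15·4).
Back-substituting, 4580·(-927) + 55864·(76) = 4.
Scale by 68: particular solution (-63036, 5168); reduce a mod 13966: (6794, -557).
General solution: a = 6794 + 13966t, b = -557 - 1145t for integer t.
-72240 ≤ 6794 + 13966t ≤ -19626 gives t ∈ [-5, -2], which is 4 values.

4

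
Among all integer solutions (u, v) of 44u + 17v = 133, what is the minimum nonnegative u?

gcd(44, 17):
  44 = 2×17 + 10
  17 = 1×10 + 7
  10 = 1×7 + 3
  7 = 2×3 + 1
  3 = 3×1
so gcd(44, 17) = 1.
1 divides 133, so solutions exist.
Back-substitute for Bézout coefficients:
  1 = 7 - 2×3
  ... = 44×(-5) + 17×(13)
Scale by 133/1 = 133: (u₀, v₀) = (-665, 1729).
General solution: u = -665 + 17t, v = 1729 - 44t for integer t.
u ≥ 0: smallest is -665 mod 17 = 15 (at t = 40), with v = -31.

15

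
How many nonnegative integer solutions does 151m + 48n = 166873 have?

23

gcd(151, 48) = 1.
By Bézout, 151*(7) + 48*(-22) = 1.
One solution: (31, 3379).
General: m = 31 + 48t, n = 3379 - 151t.
m ≥ 0 ⇒ t ≥ 0; n ≥ 0 ⇒ t ≤ 22. So t ∈ [0, 22]: 23 solutions.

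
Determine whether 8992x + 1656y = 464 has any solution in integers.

gcd(8992, 1656):
  8992 = 5·1656 + 712
  1656 = 2·712 + 232
  712 = 3·232 + 16
  232 = 14·16 + 8
  16 = 2·8
so gcd(8992, 1656) = 8.
8 divides 464, so integer solutions exist.

yes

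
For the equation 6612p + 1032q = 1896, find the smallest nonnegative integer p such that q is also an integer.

gcd(6612, 1032):
  6612 = 6*1032 + 420
  1032 = 2*420 + 192
  420 = 2*192 + 36
  192 = 5*36 + 12
  36 = 3*12
so gcd(6612, 1032) = 12.
12 divides 1896, so solutions exist.
Back-substitute for Bézout coefficients:
  12 = 192 - 5*36
  ... = 6612*(-27) + 1032*(173)
Scale by 1896/12 = 158: (p₀, q₀) = (-4266, 27334).
General solution: p = -4266 + 86t, q = 27334 - 551t for integer t.
p ≥ 0: smallest is -4266 mod 86 = 34 (at t = 50), with q = -216.

34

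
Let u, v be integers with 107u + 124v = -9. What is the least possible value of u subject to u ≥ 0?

gcd(124, 107) = 1  (124 = 1*107 + 17, 107 = 6*17 + 5, 17 = 3*5 + 2, 5 = 2*2 + 1, 2 = 2*1).
1 divides -9, so solutions exist.
Back-substituting, 107*(51) + 124*(-44) = 1.
Scale by -9/1 = -9: (u₀, v₀) = (-459, 396).
General solution: u = -459 + 124t, v = 396 - 107t for integer t.
u ≥ 0: smallest is -459 mod 124 = 37 (at t = 4), with v = -32.

37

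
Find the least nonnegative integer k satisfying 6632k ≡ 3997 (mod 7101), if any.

3383

gcd(7101, 6632) = 1  (7101 = 1*6632 + 469, 6632 = 14*469 + 66, 469 = 7*66 + 7, 66 = 9*7 + 3, 7 = 2*3 + 1, 3 = 3*1).
1 divides 3997, so solutions exist.
Back-substituting, 6632*(-2044) + 7101*(1909) = 1.
So 6632*(-2044) ≡ 1 (mod 7101); multiply by 3997: k ≡ -8169868 (mod 7101).
Smallest nonnegative: k = -8169868 mod 7101 = 3383.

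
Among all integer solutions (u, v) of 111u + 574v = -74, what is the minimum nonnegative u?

gcd(574, 111) = 1.
1 divides -74, so solutions exist.
By Bézout, 111*(181) + 574*(-35) = 1.
Scale by -74/1 = -74: (u₀, v₀) = (-13394, 2590).
General solution: u = -13394 + 574t, v = 2590 - 111t for integer t.
u ≥ 0: smallest is -13394 mod 574 = 382 (at t = 24), with v = -74.

382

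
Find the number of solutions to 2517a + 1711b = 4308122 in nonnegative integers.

1

gcd(2517, 1711):
  2517 = 1×1711 + 806
  1711 = 2×806 + 99
  806 = 8×99 + 14
  99 = 7×14 + 1
  14 = 14×1
so gcd(2517, 1711) = 1.
Back-substitute for Bézout coefficients:
  1 = 99 - 7×14
  ... = 2517×(-121) + 1711×(178)
Scale by 4308122: one solution is (-521282762, 766845716). Reduce a mod 1711: (764, 1394).
General: a = 764 + 1711t, b = 1394 - 2517t.
a ≥ 0 ⇒ t ≥ 0; b ≥ 0 ⇒ t ≤ 0. So t ∈ [0, 0]: 1 solution.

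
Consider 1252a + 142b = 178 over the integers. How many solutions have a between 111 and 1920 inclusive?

gcd(1252, 142) = 2  (1252 = 8·142 + 116, 142 = 1·116 + 26, 116 = 4·26 + 12, 26 = 2·12 + 2, 12 = 6·2).
Back-substituting, 1252·(-11) + 142·(97) = 2.
Scale by 89: particular solution (-979, 8633); reduce a mod 71: (15, -131).
General solution: a = 15 + 71t, b = -131 - 626t for integer t.
111 ≤ 15 + 71t ≤ 1920 gives t ∈ [2, 26], which is 25 values.

25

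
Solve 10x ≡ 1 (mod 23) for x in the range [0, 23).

7

gcd(23, 10):
  23 = 2*10 + 3
  10 = 3*3 + 1
  3 = 3*1
so gcd(23, 10) = 1.
Back-substitute for Bézout coefficients:
  1 = 10 - 3*3
  ... = 10*(7) + 23*(-3)
So 10*7 ≡ 1 (mod 23), and 7 mod 23 = 7.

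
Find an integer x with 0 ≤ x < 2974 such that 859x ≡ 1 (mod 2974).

1693

gcd(2974, 859) = 1.
By Bézout, 859·(-1281) + 2974·(370) = 1.
So 859·-1281 ≡ 1 (mod 2974), and -1281 mod 2974 = 1693.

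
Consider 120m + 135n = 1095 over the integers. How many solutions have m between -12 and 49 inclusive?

7

gcd(135, 120) = 15  (135 = 1·120 + 15, 120 = 8·15).
Back-substituting, 120·(-1) + 135·(1) = 15.
Scale by 73: particular solution (-73, 73); reduce m mod 9: (8, 1).
General solution: m = 8 + 9t, n = 1 - 8t for integer t.
-12 ≤ 8 + 9t ≤ 49 gives t ∈ [-2, 4], which is 7 values.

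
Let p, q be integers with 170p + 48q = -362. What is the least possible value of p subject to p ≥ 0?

gcd(170, 48) = 2  (170 = 3*48 + 26, 48 = 1*26 + 22, 26 = 1*22 + 4, 22 = 5*4 + 2, 4 = 2*2).
2 divides -362, so solutions exist.
Back-substituting, 170*(-11) + 48*(39) = 2.
Scale by -362/2 = -181: (p₀, q₀) = (1991, -7059).
General solution: p = 1991 + 24t, q = -7059 - 85t for integer t.
p ≥ 0: smallest is 1991 mod 24 = 23 (at t = -82), with q = -89.

23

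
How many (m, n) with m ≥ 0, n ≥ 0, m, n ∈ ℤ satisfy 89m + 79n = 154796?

22

gcd(89, 79) = 1  (89 = 1·79 + 10, 79 = 7·10 + 9, 10 = 1·9 + 1, 9 = 9·1).
Back-substituting, 89·(8) + 79·(-9) = 1.
Scale by 154796: one solution is (1238368, -1393164). Reduce m mod 79: (43, 1911).
General: m = 43 + 79t, n = 1911 - 89t.
m ≥ 0 ⇒ t ≥ 0; n ≥ 0 ⇒ t ≤ 21. So t ∈ [0, 21]: 22 solutions.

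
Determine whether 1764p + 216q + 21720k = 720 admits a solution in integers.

yes

gcd(1764, 216) = 36  (1764 = 8·216 + 36, 216 = 6·36).
gcd(36, 21720) = 12.
12 divides 720, so integer solutions exist.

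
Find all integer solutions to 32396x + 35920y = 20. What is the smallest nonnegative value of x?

6075

gcd(35920, 32396):
  35920 = 1*32396 + 3524
  32396 = 9*3524 + 680
  3524 = 5*680 + 124
  680 = 5*124 + 60
  124 = 2*60 + 4
  60 = 15*4
so gcd(35920, 32396) = 4.
4 divides 20, so solutions exist.
Back-substitute for Bézout coefficients:
  4 = 124 - 2*60
  ... = 32396*(-581) + 35920*(524)
Scale by 20/4 = 5: (x₀, y₀) = (-2905, 2620).
General solution: x = -2905 + 8980t, y = 2620 - 8099t for integer t.
x ≥ 0: smallest is -2905 mod 8980 = 6075 (at t = 1), with y = -5479.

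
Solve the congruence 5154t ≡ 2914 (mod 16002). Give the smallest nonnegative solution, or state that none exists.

no solution

gcd(16002, 5154):
  16002 = 3·5154 + 540
  5154 = 9·540 + 294
  540 = 1·294 + 246
  294 = 1·246 + 48
  246 = 5·48 + 6
  48 = 8·6
so gcd(16002, 5154) = 6.
6 does not divide 2914, so the congruence has no solution.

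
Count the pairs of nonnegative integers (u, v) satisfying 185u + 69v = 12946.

1

gcd(185, 69) = 1  (185 = 2×69 + 47, 69 = 1×47 + 22, 47 = 2×22 + 3, 22 = 7×3 + 1, 3 = 3×1).
Back-substituting, 185×(-22) + 69×(59) = 1.
Scale by 12946: one solution is (-284812, 763814). Reduce u mod 69: (20, 134).
General: u = 20 + 69t, v = 134 - 185t.
u ≥ 0 ⇒ t ≥ 0; v ≥ 0 ⇒ t ≤ 0. So t ∈ [0, 0]: 1 solution.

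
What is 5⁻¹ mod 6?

gcd(6, 5) = 1.
By Bézout, 5·(-1) + 6·(1) = 1.
So 5·-1 ≡ 1 (mod 6), and -1 mod 6 = 5.

5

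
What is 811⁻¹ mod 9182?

gcd(9182, 811):
  9182 = 11*811 + 261
  811 = 3*261 + 28
  261 = 9*28 + 9
  28 = 3*9 + 1
  9 = 9*1
so gcd(9182, 811) = 1.
Back-substitute for Bézout coefficients:
  1 = 28 - 3*9
  ... = 811*(985) + 9182*(-87)
So 811*985 ≡ 1 (mod 9182), and 985 mod 9182 = 985.

985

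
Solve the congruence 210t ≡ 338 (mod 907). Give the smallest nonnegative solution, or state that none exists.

589

gcd(907, 210) = 1.
1 divides 338, so solutions exist.
By Bézout, 210*(203) + 907*(-47) = 1.
So 210*(203) ≡ 1 (mod 907); multiply by 338: t ≡ 68614 (mod 907).
Smallest nonnegative: t = 68614 mod 907 = 589.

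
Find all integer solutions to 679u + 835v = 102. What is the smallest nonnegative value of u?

gcd(835, 679):
  835 = 1·679 + 156
  679 = 4·156 + 55
  156 = 2·55 + 46
  55 = 1·46 + 9
  46 = 5·9 + 1
  9 = 9·1
so gcd(835, 679) = 1.
1 divides 102, so solutions exist.
Back-substitute for Bézout coefficients:
  1 = 46 - 5·9
  ... = 679·(-91) + 835·(74)
Scale by 102/1 = 102: (u₀, v₀) = (-9282, 7548).
General solution: u = -9282 + 835t, v = 7548 - 679t for integer t.
u ≥ 0: smallest is -9282 mod 835 = 738 (at t = 12), with v = -600.

738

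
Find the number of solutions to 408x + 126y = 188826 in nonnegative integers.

gcd(408, 126) = 6  (408 = 3·126 + 30, 126 = 4·30 + 6, 30 = 5·6).
Back-substituting, 408·(-4) + 126·(13) = 6.
Scale by 31471: one solution is (-125884, 409123). Reduce x mod 21: (11, 1463).
General: x = 11 + 21t, y = 1463 - 68t.
x ≥ 0 ⇒ t ≥ 0; y ≥ 0 ⇒ t ≤ 21. So t ∈ [0, 21]: 22 solutions.

22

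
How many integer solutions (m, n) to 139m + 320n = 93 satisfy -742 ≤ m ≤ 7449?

gcd(320, 139):
  320 = 2*139 + 42
  139 = 3*42 + 13
  42 = 3*13 + 3
  13 = 4*3 + 1
  3 = 3*1
so gcd(320, 139) = 1.
Back-substitute for Bézout coefficients:
  1 = 13 - 4*3
  ... = 139*(99) + 320*(-43)
Scale by 93: particular solution (9207, -3999); reduce m mod 320: (247, -107).
General solution: m = 247 + 320t, n = -107 - 139t for integer t.
-742 ≤ 247 + 320t ≤ 7449 gives t ∈ [-3, 22], which is 26 values.

26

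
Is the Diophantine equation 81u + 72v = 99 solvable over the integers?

gcd(81, 72) = 9  (81 = 1·72 + 9, 72 = 8·9).
9 divides 99, so integer solutions exist.

yes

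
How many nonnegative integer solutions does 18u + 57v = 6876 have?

gcd(57, 18) = 3.
By Bézout, 18×(-3) + 57×(1) = 3.
One solution: (2, 120).
General: u = 2 + 19t, v = 120 - 6t.
u ≥ 0 ⇒ t ≥ 0; v ≥ 0 ⇒ t ≤ 20. So t ∈ [0, 20]: 21 solutions.

21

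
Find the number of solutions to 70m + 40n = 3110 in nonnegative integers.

gcd(70, 40) = 10  (70 = 1·40 + 30, 40 = 1·30 + 10, 30 = 3·10).
Back-substituting, 70·(-1) + 40·(2) = 10.
Scale by 311: one solution is (-311, 622). Reduce m mod 4: (1, 76).
General: m = 1 + 4t, n = 76 - 7t.
m ≥ 0 ⇒ t ≥ 0; n ≥ 0 ⇒ t ≤ 10. So t ∈ [0, 10]: 11 solutions.

11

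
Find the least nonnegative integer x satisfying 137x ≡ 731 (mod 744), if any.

gcd(744, 137) = 1.
1 divides 731, so solutions exist.
By Bézout, 137*(353) + 744*(-65) = 1.
So 137*(353) ≡ 1 (mod 744); multiply by 731: x ≡ 258043 (mod 744).
Smallest nonnegative: x = 258043 mod 744 = 619.

619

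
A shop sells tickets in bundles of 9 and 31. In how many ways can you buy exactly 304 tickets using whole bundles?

Need nonnegative integers with 9j + 31k = 304.
gcd(9, 31) = 1, and 9·(7) + 31·(-2) = 1.
So (j₀, k₀) = (2128, -608); general j = 2128 + 31t, k = -608 - 9t.
j ≥ 0 ⇒ t ≥ -68; k ≥ 0 ⇒ t ≤ -68. That's 1 value of t.

1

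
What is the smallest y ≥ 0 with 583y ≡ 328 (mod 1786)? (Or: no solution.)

794

gcd(1786, 583) = 1  (1786 = 3*583 + 37, 583 = 15*37 + 28, 37 = 1*28 + 9, 28 = 3*9 + 1, 9 = 9*1).
1 divides 328, so solutions exist.
Back-substituting, 583*(193) + 1786*(-63) = 1.
So 583*(193) ≡ 1 (mod 1786); multiply by 328: y ≡ 63304 (mod 1786).
Smallest nonnegative: y = 63304 mod 1786 = 794.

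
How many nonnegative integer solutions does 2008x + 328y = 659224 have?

gcd(2008, 328) = 8.
By Bézout, 2008×(-8) + 328×(49) = 8.
One solution: (15, 1918).
General: x = 15 + 41t, y = 1918 - 251t.
x ≥ 0 ⇒ t ≥ 0; y ≥ 0 ⇒ t ≤ 7. So t ∈ [0, 7]: 8 solutions.

8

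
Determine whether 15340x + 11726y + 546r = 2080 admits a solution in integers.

yes

gcd(15340, 11726):
  15340 = 1*11726 + 3614
  11726 = 3*3614 + 884
  3614 = 4*884 + 78
  884 = 11*78 + 26
  78 = 3*26
so gcd(15340, 11726) = 26.
gcd(26, 546) = 26.
26 divides 2080, so integer solutions exist.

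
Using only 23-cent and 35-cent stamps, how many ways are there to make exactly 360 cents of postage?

Need nonnegative integers with 23j + 35k = 360.
gcd(23, 35) = 1, and 23·(-3) + 35·(2) = 1.
So (j₀, k₀) = (-1080, 720); general j = -1080 + 35t, k = 720 - 23t.
j ≥ 0 ⇒ t ≥ 31; k ≥ 0 ⇒ t ≤ 31. That's 1 value of t.

1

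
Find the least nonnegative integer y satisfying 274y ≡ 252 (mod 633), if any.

426

gcd(633, 274) = 1.
1 divides 252, so solutions exist.
By Bézout, 274×(67) + 633×(-29) = 1.
So 274×(67) ≡ 1 (mod 633); multiply by 252: y ≡ 16884 (mod 633).
Smallest nonnegative: y = 16884 mod 633 = 426.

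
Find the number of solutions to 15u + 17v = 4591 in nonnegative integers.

18

gcd(17, 15) = 1  (17 = 1*15 + 2, 15 = 7*2 + 1, 2 = 2*1).
Back-substituting, 15*(8) + 17*(-7) = 1.
Scale by 4591: one solution is (36728, -32137). Reduce u mod 17: (8, 263).
General: u = 8 + 17t, v = 263 - 15t.
u ≥ 0 ⇒ t ≥ 0; v ≥ 0 ⇒ t ≤ 17. So t ∈ [0, 17]: 18 solutions.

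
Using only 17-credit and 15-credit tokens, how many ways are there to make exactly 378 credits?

1

Need nonnegative integers with 17j + 15k = 378.
gcd(17, 15) = 1, and 17·(-7) + 15·(8) = 1.
So (j₀, k₀) = (-2646, 3024); general j = -2646 + 15t, k = 3024 - 17t.
j ≥ 0 ⇒ t ≥ 177; k ≥ 0 ⇒ t ≤ 177. That's 1 value of t.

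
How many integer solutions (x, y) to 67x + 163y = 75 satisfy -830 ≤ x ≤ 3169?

24

gcd(163, 67) = 1  (163 = 2×67 + 29, 67 = 2×29 + 9, 29 = 3×9 + 2, 9 = 4×2 + 1, 2 = 2×1).
Back-substituting, 67×(73) + 163×(-30) = 1.
Scale by 75: particular solution (5475, -2250); reduce x mod 163: (96, -39).
General solution: x = 96 + 163t, y = -39 - 67t for integer t.
-830 ≤ 96 + 163t ≤ 3169 gives t ∈ [-5, 18], which is 24 values.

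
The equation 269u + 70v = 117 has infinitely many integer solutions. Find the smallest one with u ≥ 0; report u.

gcd(269, 70):
  269 = 3*70 + 59
  70 = 1*59 + 11
  59 = 5*11 + 4
  11 = 2*4 + 3
  4 = 1*3 + 1
  3 = 3*1
so gcd(269, 70) = 1.
1 divides 117, so solutions exist.
Back-substitute for Bézout coefficients:
  1 = 4 - 1*3
  ... = 269*(19) + 70*(-73)
Scale by 117/1 = 117: (u₀, v₀) = (2223, -8541).
General solution: u = 2223 + 70t, v = -8541 - 269t for integer t.
u ≥ 0: smallest is 2223 mod 70 = 53 (at t = -31), with v = -202.

53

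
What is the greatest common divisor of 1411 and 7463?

17

gcd(7463, 1411):
  7463 = 5*1411 + 408
  1411 = 3*408 + 187
  408 = 2*187 + 34
  187 = 5*34 + 17
  34 = 2*17
so gcd(7463, 1411) = 17.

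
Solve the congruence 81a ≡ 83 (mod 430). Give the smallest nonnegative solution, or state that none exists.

293

gcd(430, 81) = 1  (430 = 5·81 + 25, 81 = 3·25 + 6, 25 = 4·6 + 1, 6 = 6·1).
1 divides 83, so solutions exist.
Back-substituting, 81·(-69) + 430·(13) = 1.
So 81·(-69) ≡ 1 (mod 430); multiply by 83: a ≡ -5727 (mod 430).
Smallest nonnegative: a = -5727 mod 430 = 293.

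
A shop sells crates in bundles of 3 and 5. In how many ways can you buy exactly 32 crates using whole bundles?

Need nonnegative integers with 3j + 5k = 32.
gcd(3, 5) = 1, and 3·(2) + 5·(-1) = 1.
So (j₀, k₀) = (64, -32); general j = 64 + 5t, k = -32 - 3t.
j ≥ 0 ⇒ t ≥ -12; k ≥ 0 ⇒ t ≤ -11. That's 2 values of t.

2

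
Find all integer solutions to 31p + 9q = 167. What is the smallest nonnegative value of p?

gcd(31, 9) = 1.
1 divides 167, so solutions exist.
By Bézout, 31·(-2) + 9·(7) = 1.
Scale by 167/1 = 167: (p₀, q₀) = (-334, 1169).
General solution: p = -334 + 9t, q = 1169 - 31t for integer t.
p ≥ 0: smallest is -334 mod 9 = 8 (at t = 38), with q = -9.

8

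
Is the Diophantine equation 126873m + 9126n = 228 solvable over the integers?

no

gcd(126873, 9126) = 27  (126873 = 13×9126 + 8235, 9126 = 1×8235 + 891, 8235 = 9×891 + 216, 891 = 4×216 + 27, 216 = 8×27).
27 does not divide 228 (remainder 12), so no integer solutions.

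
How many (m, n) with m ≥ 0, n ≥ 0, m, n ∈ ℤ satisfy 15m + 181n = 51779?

gcd(181, 15):
  181 = 12*15 + 1
  15 = 15*1
so gcd(181, 15) = 1.
Back-substitute for Bézout coefficients:
  1 = 181 - 12*15
  ... = 15*(-12) + 181*(1)
Scale by 51779: one solution is (-621348, 51779). Reduce m mod 181: (25, 284).
General: m = 25 + 181t, n = 284 - 15t.
m ≥ 0 ⇒ t ≥ 0; n ≥ 0 ⇒ t ≤ 18. So t ∈ [0, 18]: 19 solutions.

19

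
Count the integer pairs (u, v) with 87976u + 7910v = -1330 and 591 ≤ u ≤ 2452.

gcd(87976, 7910) = 14.
By Bézout, 87976*(-131) + 7910*(1457) = 14.
Particular solution: (15, -167).
General solution: u = 15 + 565t, v = -167 - 6284t for integer t.
591 ≤ 15 + 565t ≤ 2452 gives t ∈ [2, 4], which is 3 values.

3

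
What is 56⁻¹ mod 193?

gcd(193, 56) = 1.
By Bézout, 56×(-31) + 193×(9) = 1.
So 56×-31 ≡ 1 (mod 193), and -31 mod 193 = 162.

162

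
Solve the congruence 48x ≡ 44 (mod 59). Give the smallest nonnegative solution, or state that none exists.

55

gcd(59, 48) = 1.
1 divides 44, so solutions exist.
By Bézout, 48*(16) + 59*(-13) = 1.
So 48*(16) ≡ 1 (mod 59); multiply by 44: x ≡ 704 (mod 59).
Smallest nonnegative: x = 704 mod 59 = 55.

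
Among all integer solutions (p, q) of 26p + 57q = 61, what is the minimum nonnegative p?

44

gcd(57, 26):
  57 = 2×26 + 5
  26 = 5×5 + 1
  5 = 5×1
so gcd(57, 26) = 1.
1 divides 61, so solutions exist.
Back-substitute for Bézout coefficients:
  1 = 26 - 5×5
  ... = 26×(11) + 57×(-5)
Scale by 61/1 = 61: (p₀, q₀) = (671, -305).
General solution: p = 671 + 57t, q = -305 - 26t for integer t.
p ≥ 0: smallest is 671 mod 57 = 44 (at t = -11), with q = -19.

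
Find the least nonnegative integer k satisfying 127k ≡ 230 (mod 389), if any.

gcd(389, 127) = 1.
1 divides 230, so solutions exist.
By Bézout, 127*(-49) + 389*(16) = 1.
So 127*(-49) ≡ 1 (mod 389); multiply by 230: k ≡ -11270 (mod 389).
Smallest nonnegative: k = -11270 mod 389 = 11.

11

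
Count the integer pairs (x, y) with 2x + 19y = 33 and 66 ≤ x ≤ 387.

gcd(19, 2) = 1.
By Bézout, 2·(-9) + 19·(1) = 1.
Particular solution: (7, 1).
General solution: x = 7 + 19t, y = 1 - 2t for integer t.
66 ≤ 7 + 19t ≤ 387 gives t ∈ [4, 20], which is 17 values.

17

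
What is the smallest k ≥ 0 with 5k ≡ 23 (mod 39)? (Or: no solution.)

gcd(39, 5) = 1  (39 = 7*5 + 4, 5 = 1*4 + 1, 4 = 4*1).
1 divides 23, so solutions exist.
Back-substituting, 5*(8) + 39*(-1) = 1.
So 5*(8) ≡ 1 (mod 39); multiply by 23: k ≡ 184 (mod 39).
Smallest nonnegative: k = 184 mod 39 = 28.

28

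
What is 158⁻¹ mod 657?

578

gcd(657, 158):
  657 = 4×158 + 25
  158 = 6×25 + 8
  25 = 3×8 + 1
  8 = 8×1
so gcd(657, 158) = 1.
Back-substitute for Bézout coefficients:
  1 = 25 - 3×8
  ... = 158×(-79) + 657×(19)
So 158×-79 ≡ 1 (mod 657), and -79 mod 657 = 578.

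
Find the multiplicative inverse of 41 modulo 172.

21

gcd(172, 41) = 1  (172 = 4*41 + 8, 41 = 5*8 + 1, 8 = 8*1).
Back-substituting, 41*(21) + 172*(-5) = 1.
So 41*21 ≡ 1 (mod 172), and 21 mod 172 = 21.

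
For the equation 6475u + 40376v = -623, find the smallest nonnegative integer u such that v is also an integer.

gcd(40376, 6475) = 7.
7 divides -623, so solutions exist.
By Bézout, 6475*(-979) + 40376*(157) = 7.
Scale by -623/7 = -89: (u₀, v₀) = (87131, -13973).
General solution: u = 87131 + 5768t, v = -13973 - 925t for integer t.
u ≥ 0: smallest is 87131 mod 5768 = 611 (at t = -15), with v = -98.

611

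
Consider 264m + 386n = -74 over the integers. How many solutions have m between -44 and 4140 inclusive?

21

gcd(386, 264) = 2  (386 = 1·264 + 122, 264 = 2·122 + 20, 122 = 6·20 + 2, 20 = 10·2).
Back-substituting, 264·(-19) + 386·(13) = 2.
Scale by -37: particular solution (703, -481); reduce m mod 193: (124, -85).
General solution: m = 124 + 193t, n = -85 - 132t for integer t.
-44 ≤ 124 + 193t ≤ 4140 gives t ∈ [0, 20], which is 21 values.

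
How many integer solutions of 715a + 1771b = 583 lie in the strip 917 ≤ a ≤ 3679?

17

gcd(1771, 715) = 11.
By Bézout, 715×(-52) + 1771×(21) = 11.
Particular solution: (142, -57).
General solution: a = 142 + 161t, b = -57 - 65t for integer t.
917 ≤ 142 + 161t ≤ 3679 gives t ∈ [5, 21], which is 17 values.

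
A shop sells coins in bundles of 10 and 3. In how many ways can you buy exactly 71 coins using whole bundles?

Need nonnegative integers with 10j + 3k = 71.
gcd(10, 3) = 1, and 10·(1) + 3·(-3) = 1.
So (j₀, k₀) = (71, -213); general j = 71 + 3t, k = -213 - 10t.
j ≥ 0 ⇒ t ≥ -23; k ≥ 0 ⇒ t ≤ -22. That's 2 values of t.

2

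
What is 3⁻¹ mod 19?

gcd(19, 3):
  19 = 6*3 + 1
  3 = 3*1
so gcd(19, 3) = 1.
Back-substitute for Bézout coefficients:
  1 = 19 - 6*3
  ... = 3*(-6) + 19*(1)
So 3*-6 ≡ 1 (mod 19), and -6 mod 19 = 13.

13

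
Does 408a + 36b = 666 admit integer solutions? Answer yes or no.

no

gcd(408, 36) = 12.
12 does not divide 666 (remainder 6), so no integer solutions.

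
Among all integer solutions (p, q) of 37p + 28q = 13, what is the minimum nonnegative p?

17

gcd(37, 28):
  37 = 1*28 + 9
  28 = 3*9 + 1
  9 = 9*1
so gcd(37, 28) = 1.
1 divides 13, so solutions exist.
Back-substitute for Bézout coefficients:
  1 = 28 - 3*9
  ... = 37*(-3) + 28*(4)
Scale by 13/1 = 13: (p₀, q₀) = (-39, 52).
General solution: p = -39 + 28t, q = 52 - 37t for integer t.
p ≥ 0: smallest is -39 mod 28 = 17 (at t = 2), with q = -22.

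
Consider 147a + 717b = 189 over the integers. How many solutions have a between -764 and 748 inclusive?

6

gcd(717, 147):
  717 = 4·147 + 129
  147 = 1·129 + 18
  129 = 7·18 + 3
  18 = 6·3
so gcd(717, 147) = 3.
Back-substitute for Bézout coefficients:
  3 = 129 - 7·18
  ... = 147·(-39) + 717·(8)
Scale by 63: particular solution (-2457, 504); reduce a mod 239: (172, -35).
General solution: a = 172 + 239t, b = -35 - 49t for integer t.
-764 ≤ 172 + 239t ≤ 748 gives t ∈ [-3, 2], which is 6 values.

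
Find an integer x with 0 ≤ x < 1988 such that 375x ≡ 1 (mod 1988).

387

gcd(1988, 375) = 1.
By Bézout, 375*(387) + 1988*(-73) = 1.
So 375*387 ≡ 1 (mod 1988), and 387 mod 1988 = 387.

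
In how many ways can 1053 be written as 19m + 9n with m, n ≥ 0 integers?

gcd(19, 9) = 1  (19 = 2×9 + 1, 9 = 9×1).
Back-substituting, 19×(1) + 9×(-2) = 1.
Scale by 1053: one solution is (1053, -2106). Reduce m mod 9: (0, 117).
General: m = 0 + 9t, n = 117 - 19t.
m ≥ 0 ⇒ t ≥ 0; n ≥ 0 ⇒ t ≤ 6. So t ∈ [0, 6]: 7 solutions.

7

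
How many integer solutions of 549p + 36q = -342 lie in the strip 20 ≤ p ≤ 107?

gcd(549, 36) = 9.
By Bézout, 549*(1) + 36*(-15) = 9.
Particular solution: (2, -40).
General solution: p = 2 + 4t, q = -40 - 61t for integer t.
20 ≤ 2 + 4t ≤ 107 gives t ∈ [5, 26], which is 22 values.

22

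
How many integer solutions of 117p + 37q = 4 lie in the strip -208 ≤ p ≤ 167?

10

gcd(117, 37):
  117 = 3*37 + 6
  37 = 6*6 + 1
  6 = 6*1
so gcd(117, 37) = 1.
Back-substitute for Bézout coefficients:
  1 = 37 - 6*6
  ... = 117*(-6) + 37*(19)
Scale by 4: particular solution (-24, 76); reduce p mod 37: (13, -41).
General solution: p = 13 + 37t, q = -41 - 117t for integer t.
-208 ≤ 13 + 37t ≤ 167 gives t ∈ [-5, 4], which is 10 values.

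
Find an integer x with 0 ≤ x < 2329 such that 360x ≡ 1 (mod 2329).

2012

gcd(2329, 360) = 1.
By Bézout, 360×(-317) + 2329×(49) = 1.
So 360×-317 ≡ 1 (mod 2329), and -317 mod 2329 = 2012.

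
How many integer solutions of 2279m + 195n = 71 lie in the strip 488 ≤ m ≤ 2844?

gcd(2279, 195):
  2279 = 11*195 + 134
  195 = 1*134 + 61
  134 = 2*61 + 12
  61 = 5*12 + 1
  12 = 12*1
so gcd(2279, 195) = 1.
Back-substitute for Bézout coefficients:
  1 = 61 - 5*12
  ... = 2279*(-16) + 195*(187)
Scale by 71: particular solution (-1136, 13277); reduce m mod 195: (34, -397).
General solution: m = 34 + 195t, n = -397 - 2279t for integer t.
488 ≤ 34 + 195t ≤ 2844 gives t ∈ [3, 14], which is 12 values.

12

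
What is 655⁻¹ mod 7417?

gcd(7417, 655):
  7417 = 11*655 + 212
  655 = 3*212 + 19
  212 = 11*19 + 3
  19 = 6*3 + 1
  3 = 3*1
so gcd(7417, 655) = 1.
Back-substitute for Bézout coefficients:
  1 = 19 - 6*3
  ... = 655*(2344) + 7417*(-207)
So 655*2344 ≡ 1 (mod 7417), and 2344 mod 7417 = 2344.

2344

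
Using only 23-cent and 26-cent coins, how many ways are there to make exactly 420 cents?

1

Need nonnegative integers with 23j + 26k = 420.
gcd(23, 26) = 1, and 23·(-9) + 26·(8) = 1.
So (j₀, k₀) = (-3780, 3360); general j = -3780 + 26t, k = 3360 - 23t.
j ≥ 0 ⇒ t ≥ 146; k ≥ 0 ⇒ t ≤ 146. That's 1 value of t.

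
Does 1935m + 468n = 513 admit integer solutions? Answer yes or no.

gcd(1935, 468) = 9.
9 divides 513, so integer solutions exist.

yes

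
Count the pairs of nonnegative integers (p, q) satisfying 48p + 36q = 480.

gcd(48, 36):
  48 = 1·36 + 12
  36 = 3·12
so gcd(48, 36) = 12.
Back-substitute for Bézout coefficients:
  12 = 48 - 1·36
  ... = 48·(1) + 36·(-1)
Scale by 40: one solution is (40, -40). Reduce p mod 3: (1, 12).
General: p = 1 + 3t, q = 12 - 4t.
p ≥ 0 ⇒ t ≥ 0; q ≥ 0 ⇒ t ≤ 3. So t ∈ [0, 3]: 4 solutions.

4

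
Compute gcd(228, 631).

gcd(631, 228) = 1  (631 = 2×228 + 175, 228 = 1×175 + 53, 175 = 3×53 + 16, 53 = 3×16 + 5, 16 = 3×5 + 1, 5 = 5×1).

1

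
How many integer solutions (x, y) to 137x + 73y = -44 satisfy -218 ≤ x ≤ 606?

gcd(137, 73) = 1  (137 = 1×73 + 64, 73 = 1×64 + 9, 64 = 7×9 + 1, 9 = 9×1).
Back-substituting, 137×(8) + 73×(-15) = 1.
Scale by -44: particular solution (-352, 660); reduce x mod 73: (13, -25).
General solution: x = 13 + 73t, y = -25 - 137t for integer t.
-218 ≤ 13 + 73t ≤ 606 gives t ∈ [-3, 8], which is 12 values.

12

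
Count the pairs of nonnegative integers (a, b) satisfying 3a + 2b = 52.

gcd(3, 2) = 1.
By Bézout, 3×(1) + 2×(-1) = 1.
One solution: (0, 26).
General: a = 0 + 2t, b = 26 - 3t.
a ≥ 0 ⇒ t ≥ 0; b ≥ 0 ⇒ t ≤ 8. So t ∈ [0, 8]: 9 solutions.

9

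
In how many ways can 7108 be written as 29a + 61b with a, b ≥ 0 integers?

gcd(61, 29) = 1.
By Bézout, 29·(-21) + 61·(10) = 1.
One solution: (60, 88).
General: a = 60 + 61t, b = 88 - 29t.
a ≥ 0 ⇒ t ≥ 0; b ≥ 0 ⇒ t ≤ 3. So t ∈ [0, 3]: 4 solutions.

4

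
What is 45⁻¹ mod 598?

505

gcd(598, 45) = 1.
By Bézout, 45×(-93) + 598×(7) = 1.
So 45×-93 ≡ 1 (mod 598), and -93 mod 598 = 505.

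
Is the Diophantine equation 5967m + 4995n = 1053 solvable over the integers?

yes

gcd(5967, 4995) = 27  (5967 = 1*4995 + 972, 4995 = 5*972 + 135, 972 = 7*135 + 27, 135 = 5*27).
27 divides 1053, so integer solutions exist.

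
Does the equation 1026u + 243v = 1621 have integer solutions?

no

gcd(1026, 243) = 27  (1026 = 4·243 + 54, 243 = 4·54 + 27, 54 = 2·27).
27 does not divide 1621 (remainder 1), so no integer solutions.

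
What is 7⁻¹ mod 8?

7

gcd(8, 7) = 1.
By Bézout, 7·(-1) + 8·(1) = 1.
So 7·-1 ≡ 1 (mod 8), and -1 mod 8 = 7.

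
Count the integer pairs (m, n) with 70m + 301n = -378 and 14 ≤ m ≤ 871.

gcd(301, 70) = 7.
By Bézout, 70·(13) + 301·(-3) = 7.
Particular solution: (29, -8).
General solution: m = 29 + 43t, n = -8 - 10t for integer t.
14 ≤ 29 + 43t ≤ 871 gives t ∈ [0, 19], which is 20 values.

20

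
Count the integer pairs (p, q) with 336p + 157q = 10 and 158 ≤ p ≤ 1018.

6

gcd(336, 157) = 1  (336 = 2·157 + 22, 157 = 7·22 + 3, 22 = 7·3 + 1, 3 = 3·1).
Back-substituting, 336·(50) + 157·(-107) = 1.
Scale by 10: particular solution (500, -1070); reduce p mod 157: (29, -62).
General solution: p = 29 + 157t, q = -62 - 336t for integer t.
158 ≤ 29 + 157t ≤ 1018 gives t ∈ [1, 6], which is 6 values.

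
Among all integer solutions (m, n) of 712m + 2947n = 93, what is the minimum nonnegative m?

gcd(2947, 712):
  2947 = 4*712 + 99
  712 = 7*99 + 19
  99 = 5*19 + 4
  19 = 4*4 + 3
  4 = 1*3 + 1
  3 = 3*1
so gcd(2947, 712) = 1.
1 divides 93, so solutions exist.
Back-substitute for Bézout coefficients:
  1 = 4 - 1*3
  ... = 712*(-774) + 2947*(187)
Scale by 93/1 = 93: (m₀, n₀) = (-71982, 17391).
General solution: m = -71982 + 2947t, n = 17391 - 712t for integer t.
m ≥ 0: smallest is -71982 mod 2947 = 1693 (at t = 25), with n = -409.

1693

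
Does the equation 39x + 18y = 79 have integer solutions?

no

gcd(39, 18) = 3.
3 does not divide 79 (remainder 1), so no integer solutions.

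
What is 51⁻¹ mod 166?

gcd(166, 51) = 1.
By Bézout, 51·(-13) + 166·(4) = 1.
So 51·-13 ≡ 1 (mod 166), and -13 mod 166 = 153.

153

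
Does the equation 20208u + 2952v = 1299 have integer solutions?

no

gcd(20208, 2952) = 24  (20208 = 6*2952 + 2496, 2952 = 1*2496 + 456, 2496 = 5*456 + 216, 456 = 2*216 + 24, 216 = 9*24).
24 does not divide 1299 (remainder 3), so no integer solutions.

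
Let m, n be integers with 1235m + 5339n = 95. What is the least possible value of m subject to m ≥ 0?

gcd(5339, 1235) = 19  (5339 = 4*1235 + 399, 1235 = 3*399 + 38, 399 = 10*38 + 19, 38 = 2*19).
19 divides 95, so solutions exist.
Back-substituting, 1235*(-134) + 5339*(31) = 19.
Scale by 95/19 = 5: (m₀, n₀) = (-670, 155).
General solution: m = -670 + 281t, n = 155 - 65t for integer t.
m ≥ 0: smallest is -670 mod 281 = 173 (at t = 3), with n = -40.

173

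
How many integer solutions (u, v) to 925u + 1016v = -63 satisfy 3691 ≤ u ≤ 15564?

12

gcd(1016, 925) = 1.
By Bézout, 925×(-67) + 1016×(61) = 1.
Particular solution: (157, -143).
General solution: u = 157 + 1016t, v = -143 - 925t for integer t.
3691 ≤ 157 + 1016t ≤ 15564 gives t ∈ [4, 15], which is 12 values.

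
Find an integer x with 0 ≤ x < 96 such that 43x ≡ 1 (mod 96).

67

gcd(96, 43):
  96 = 2×43 + 10
  43 = 4×10 + 3
  10 = 3×3 + 1
  3 = 3×1
so gcd(96, 43) = 1.
Back-substitute for Bézout coefficients:
  1 = 10 - 3×3
  ... = 43×(-29) + 96×(13)
So 43×-29 ≡ 1 (mod 96), and -29 mod 96 = 67.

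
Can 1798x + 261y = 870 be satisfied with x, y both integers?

yes

gcd(1798, 261):
  1798 = 6·261 + 232
  261 = 1·232 + 29
  232 = 8·29
so gcd(1798, 261) = 29.
29 divides 870, so integer solutions exist.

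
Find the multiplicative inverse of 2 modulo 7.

gcd(7, 2) = 1  (7 = 3×2 + 1, 2 = 2×1).
Back-substituting, 2×(-3) + 7×(1) = 1.
So 2×-3 ≡ 1 (mod 7), and -3 mod 7 = 4.

4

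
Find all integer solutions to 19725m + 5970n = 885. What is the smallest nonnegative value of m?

gcd(19725, 5970) = 15.
15 divides 885, so solutions exist.
By Bézout, 19725*(125) + 5970*(-413) = 15.
Scale by 885/15 = 59: (m₀, n₀) = (7375, -24367).
General solution: m = 7375 + 398t, n = -24367 - 1315t for integer t.
m ≥ 0: smallest is 7375 mod 398 = 211 (at t = -18), with n = -697.

211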